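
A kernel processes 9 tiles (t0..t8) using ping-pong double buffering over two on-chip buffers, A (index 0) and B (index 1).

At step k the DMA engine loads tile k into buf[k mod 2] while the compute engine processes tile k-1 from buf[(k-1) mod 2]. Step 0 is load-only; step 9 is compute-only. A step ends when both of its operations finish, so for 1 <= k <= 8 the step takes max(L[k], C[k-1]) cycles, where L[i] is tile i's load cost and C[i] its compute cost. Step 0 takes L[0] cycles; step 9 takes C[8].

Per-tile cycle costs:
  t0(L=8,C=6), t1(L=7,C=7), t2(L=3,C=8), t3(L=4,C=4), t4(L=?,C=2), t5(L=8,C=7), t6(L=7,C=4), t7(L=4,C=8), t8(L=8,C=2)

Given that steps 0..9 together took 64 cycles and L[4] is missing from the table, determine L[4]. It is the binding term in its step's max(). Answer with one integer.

step 0 → dur = L[0]=8 = 8
step 1 → dur = max(L[1]=7, C[0]=6) = 7
step 2 → dur = max(L[2]=3, C[1]=7) = 7
step 3 → dur = max(L[3]=4, C[2]=8) = 8
step 4 → dur = max(L[4]=?, C[3]=4) = L[4]  (unknown; binding)
step 5 → dur = max(L[5]=8, C[4]=2) = 8
step 6 → dur = max(L[6]=7, C[5]=7) = 7
step 7 → dur = max(L[7]=4, C[6]=4) = 4
step 8 → dur = max(L[8]=8, C[7]=8) = 8
step 9 → dur = C[8]=2 = 2
sum of known step durations = 59
dur[4] = total - known = 64 - 59 = 5
L[4] is the binding max in step 4, so L[4] = dur[4] = 5

L[4] = 5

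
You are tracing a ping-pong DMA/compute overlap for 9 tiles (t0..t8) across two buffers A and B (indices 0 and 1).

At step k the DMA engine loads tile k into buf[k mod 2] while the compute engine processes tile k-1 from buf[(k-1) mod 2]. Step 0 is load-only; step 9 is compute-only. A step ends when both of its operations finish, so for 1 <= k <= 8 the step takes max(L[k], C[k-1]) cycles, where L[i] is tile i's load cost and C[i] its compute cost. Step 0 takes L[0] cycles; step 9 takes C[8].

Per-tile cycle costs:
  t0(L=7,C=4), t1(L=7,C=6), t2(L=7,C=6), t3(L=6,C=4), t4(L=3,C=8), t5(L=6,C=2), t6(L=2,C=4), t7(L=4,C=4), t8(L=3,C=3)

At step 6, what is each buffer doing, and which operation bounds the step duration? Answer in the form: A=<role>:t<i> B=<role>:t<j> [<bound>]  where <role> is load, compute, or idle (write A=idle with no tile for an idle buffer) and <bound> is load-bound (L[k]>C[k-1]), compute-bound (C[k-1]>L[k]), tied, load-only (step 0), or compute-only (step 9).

[0] DMA t0→A (7c) ∥ CU idle ⇒ 7c, clock 7
[1] DMA t1→B (7c) ∥ CU A:t0 (4c) ⇒ 7c, clock 14
[2] DMA t2→A (7c) ∥ CU B:t1 (6c) ⇒ 7c, clock 21
[3] DMA t3→B (6c) ∥ CU A:t2 (6c) ⇒ 6c, clock 27
[4] DMA t4→A (3c) ∥ CU B:t3 (4c) ⇒ 4c, clock 31
[5] DMA t5→B (6c) ∥ CU A:t4 (8c) ⇒ 8c, clock 39
[6] DMA t6→A (2c) ∥ CU B:t5 (2c) ⇒ 2c, clock 41
[7] DMA t7→B (4c) ∥ CU A:t6 (4c) ⇒ 4c, clock 45
[8] DMA t8→A (3c) ∥ CU B:t7 (4c) ⇒ 4c, clock 49
[9] DMA idle ∥ CU A:t8 (3c) ⇒ 3c, clock 52

step 6: A=load:t6 B=compute:t5 [tied]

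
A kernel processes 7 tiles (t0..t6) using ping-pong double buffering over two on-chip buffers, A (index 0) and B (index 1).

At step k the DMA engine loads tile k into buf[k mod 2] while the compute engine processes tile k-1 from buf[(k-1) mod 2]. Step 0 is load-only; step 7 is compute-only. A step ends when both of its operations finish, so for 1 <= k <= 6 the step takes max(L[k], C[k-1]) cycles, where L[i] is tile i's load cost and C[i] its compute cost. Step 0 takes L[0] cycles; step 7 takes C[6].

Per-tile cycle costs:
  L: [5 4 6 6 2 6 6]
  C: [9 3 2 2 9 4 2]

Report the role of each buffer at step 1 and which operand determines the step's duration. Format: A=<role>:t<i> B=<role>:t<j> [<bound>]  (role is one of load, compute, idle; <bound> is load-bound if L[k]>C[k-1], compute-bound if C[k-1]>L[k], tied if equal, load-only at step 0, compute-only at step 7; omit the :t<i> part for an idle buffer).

step 1: A=compute:t0 B=load:t1 [compute-bound]

k=0 load=t0/5c comp=- wait=5 total=5
k=1 load=t1/4c comp=t0/9c wait=9 total=14
k=2 load=t2/6c comp=t1/3c wait=6 total=20
k=3 load=t3/6c comp=t2/2c wait=6 total=26
k=4 load=t4/2c comp=t3/2c wait=2 total=28
k=5 load=t5/6c comp=t4/9c wait=9 total=37
k=6 load=t6/6c comp=t5/4c wait=6 total=43
k=7 load=- comp=t6/2c wait=2 total=45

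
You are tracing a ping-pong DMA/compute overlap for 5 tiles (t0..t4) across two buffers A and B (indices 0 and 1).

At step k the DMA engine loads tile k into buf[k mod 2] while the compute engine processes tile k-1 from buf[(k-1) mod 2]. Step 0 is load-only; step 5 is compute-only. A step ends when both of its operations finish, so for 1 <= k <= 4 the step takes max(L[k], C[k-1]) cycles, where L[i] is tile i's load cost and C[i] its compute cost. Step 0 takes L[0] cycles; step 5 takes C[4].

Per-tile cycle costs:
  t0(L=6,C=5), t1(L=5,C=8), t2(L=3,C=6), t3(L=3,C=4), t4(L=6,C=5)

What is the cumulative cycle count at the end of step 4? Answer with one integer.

  0. 6=6c; end=6; A:t0 B:-
  1. max(5,5)=5c; end=11; A:t0 B:t1
  2. max(3,8)=8c; end=19; A:t2 B:t1
  3. max(3,6)=6c; end=25; A:t2 B:t3
  4. max(6,4)=6c; end=31; A:t4 B:t3
  5. 5=5c; end=36; A:t4 B:t3

end_cycle[4] = 31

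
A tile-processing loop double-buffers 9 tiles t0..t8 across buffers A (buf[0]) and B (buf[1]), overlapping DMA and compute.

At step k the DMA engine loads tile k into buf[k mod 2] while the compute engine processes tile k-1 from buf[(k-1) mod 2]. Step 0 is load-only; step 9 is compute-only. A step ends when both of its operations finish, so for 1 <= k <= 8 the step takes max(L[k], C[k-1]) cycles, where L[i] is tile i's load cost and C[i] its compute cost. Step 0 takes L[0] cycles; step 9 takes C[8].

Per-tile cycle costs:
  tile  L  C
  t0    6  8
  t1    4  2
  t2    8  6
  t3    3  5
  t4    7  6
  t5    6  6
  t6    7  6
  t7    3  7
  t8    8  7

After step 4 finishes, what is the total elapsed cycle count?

end_cycle[4] = 35

k=0 load=t0/6c comp=- wait=6 total=6
k=1 load=t1/4c comp=t0/8c wait=8 total=14
k=2 load=t2/8c comp=t1/2c wait=8 total=22
k=3 load=t3/3c comp=t2/6c wait=6 total=28
k=4 load=t4/7c comp=t3/5c wait=7 total=35
k=5 load=t5/6c comp=t4/6c wait=6 total=41
k=6 load=t6/7c comp=t5/6c wait=7 total=48
k=7 load=t7/3c comp=t6/6c wait=6 total=54
k=8 load=t8/8c comp=t7/7c wait=8 total=62
k=9 load=- comp=t8/7c wait=7 total=69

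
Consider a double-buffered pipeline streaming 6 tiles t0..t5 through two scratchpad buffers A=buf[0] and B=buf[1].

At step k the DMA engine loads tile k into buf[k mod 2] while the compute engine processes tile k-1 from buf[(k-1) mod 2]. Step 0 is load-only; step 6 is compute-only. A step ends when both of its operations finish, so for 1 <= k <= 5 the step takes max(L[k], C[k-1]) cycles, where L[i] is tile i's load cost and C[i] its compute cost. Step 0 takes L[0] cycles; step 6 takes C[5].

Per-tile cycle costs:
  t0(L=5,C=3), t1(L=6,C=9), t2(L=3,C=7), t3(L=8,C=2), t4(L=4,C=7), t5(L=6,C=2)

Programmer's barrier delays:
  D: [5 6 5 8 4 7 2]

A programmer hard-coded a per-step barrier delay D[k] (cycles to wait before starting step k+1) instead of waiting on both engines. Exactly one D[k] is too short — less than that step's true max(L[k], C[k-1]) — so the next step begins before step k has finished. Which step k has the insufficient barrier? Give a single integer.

hazard at step 2

step 0: need L[0]=5 = 5; D[0]=5 ok
step 1: need max(L[1]=6,C[0]=3) = 6; D[1]=6 ok
step 2: need max(L[2]=3,C[1]=9) = 9; D[2]=5 SHORT
step 3: need max(L[3]=8,C[2]=7) = 8; D[3]=8 ok
step 4: need max(L[4]=4,C[3]=2) = 4; D[4]=4 ok
step 5: need max(L[5]=6,C[4]=7) = 7; D[5]=7 ok
step 6: need C[5]=2 = 2; D[6]=2 ok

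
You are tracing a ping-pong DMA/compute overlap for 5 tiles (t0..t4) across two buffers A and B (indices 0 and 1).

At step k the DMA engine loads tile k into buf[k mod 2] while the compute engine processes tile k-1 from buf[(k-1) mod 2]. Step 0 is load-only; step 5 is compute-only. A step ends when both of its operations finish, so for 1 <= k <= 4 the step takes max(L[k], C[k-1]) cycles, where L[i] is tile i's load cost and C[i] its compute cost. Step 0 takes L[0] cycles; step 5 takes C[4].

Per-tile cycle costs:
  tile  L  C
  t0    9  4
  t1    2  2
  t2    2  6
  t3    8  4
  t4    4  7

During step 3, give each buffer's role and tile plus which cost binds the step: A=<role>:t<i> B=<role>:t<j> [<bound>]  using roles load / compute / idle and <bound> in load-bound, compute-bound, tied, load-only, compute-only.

step 3: A=compute:t2 B=load:t3 [load-bound]

[0] DMA t0→A (9c) ∥ CU idle ⇒ 9c, clock 9
[1] DMA t1→B (2c) ∥ CU A:t0 (4c) ⇒ 4c, clock 13
[2] DMA t2→A (2c) ∥ CU B:t1 (2c) ⇒ 2c, clock 15
[3] DMA t3→B (8c) ∥ CU A:t2 (6c) ⇒ 8c, clock 23
[4] DMA t4→A (4c) ∥ CU B:t3 (4c) ⇒ 4c, clock 27
[5] DMA idle ∥ CU A:t4 (7c) ⇒ 7c, clock 34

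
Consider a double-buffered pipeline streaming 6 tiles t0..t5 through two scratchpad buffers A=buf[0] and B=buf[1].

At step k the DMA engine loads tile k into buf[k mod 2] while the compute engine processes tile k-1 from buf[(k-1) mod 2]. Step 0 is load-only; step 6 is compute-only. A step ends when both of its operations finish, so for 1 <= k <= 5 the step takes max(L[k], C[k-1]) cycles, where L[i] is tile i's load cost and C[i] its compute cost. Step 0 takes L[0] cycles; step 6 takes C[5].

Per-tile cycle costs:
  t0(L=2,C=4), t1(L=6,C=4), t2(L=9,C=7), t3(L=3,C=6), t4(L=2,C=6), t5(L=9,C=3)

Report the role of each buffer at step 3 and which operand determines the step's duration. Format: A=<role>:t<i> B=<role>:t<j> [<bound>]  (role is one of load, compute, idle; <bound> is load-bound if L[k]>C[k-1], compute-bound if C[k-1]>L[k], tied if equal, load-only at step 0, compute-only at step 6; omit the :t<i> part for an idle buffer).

step 3: A=compute:t2 B=load:t3 [compute-bound]

  0. 2=2c; end=2; A:t0 B:-
  1. max(6,4)=6c; end=8; A:t0 B:t1
  2. max(9,4)=9c; end=17; A:t2 B:t1
  3. max(3,7)=7c; end=24; A:t2 B:t3
  4. max(2,6)=6c; end=30; A:t4 B:t3
  5. max(9,6)=9c; end=39; A:t4 B:t5
  6. 3=3c; end=42; A:t4 B:t5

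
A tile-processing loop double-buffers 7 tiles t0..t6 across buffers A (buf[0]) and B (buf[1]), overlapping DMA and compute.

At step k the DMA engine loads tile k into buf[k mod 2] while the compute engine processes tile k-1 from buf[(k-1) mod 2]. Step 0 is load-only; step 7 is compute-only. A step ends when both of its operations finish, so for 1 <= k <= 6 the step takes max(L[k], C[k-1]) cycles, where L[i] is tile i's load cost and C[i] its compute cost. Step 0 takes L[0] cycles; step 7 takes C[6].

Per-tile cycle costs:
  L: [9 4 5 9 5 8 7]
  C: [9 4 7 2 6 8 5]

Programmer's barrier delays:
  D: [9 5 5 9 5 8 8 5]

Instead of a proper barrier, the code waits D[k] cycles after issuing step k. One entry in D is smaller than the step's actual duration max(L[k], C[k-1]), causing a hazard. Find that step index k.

k=0 barrier L[0]=9→9c, D[0]=9 ok
k=1 barrier max(L[1]=4,C[0]=9)→9c, D[1]=5 SHORT
k=2 barrier max(L[2]=5,C[1]=4)→5c, D[2]=5 ok
k=3 barrier max(L[3]=9,C[2]=7)→9c, D[3]=9 ok
k=4 barrier max(L[4]=5,C[3]=2)→5c, D[4]=5 ok
k=5 barrier max(L[5]=8,C[4]=6)→8c, D[5]=8 ok
k=6 barrier max(L[6]=7,C[5]=8)→8c, D[6]=8 ok
k=7 barrier C[6]=5→5c, D[7]=5 ok

hazard at step 1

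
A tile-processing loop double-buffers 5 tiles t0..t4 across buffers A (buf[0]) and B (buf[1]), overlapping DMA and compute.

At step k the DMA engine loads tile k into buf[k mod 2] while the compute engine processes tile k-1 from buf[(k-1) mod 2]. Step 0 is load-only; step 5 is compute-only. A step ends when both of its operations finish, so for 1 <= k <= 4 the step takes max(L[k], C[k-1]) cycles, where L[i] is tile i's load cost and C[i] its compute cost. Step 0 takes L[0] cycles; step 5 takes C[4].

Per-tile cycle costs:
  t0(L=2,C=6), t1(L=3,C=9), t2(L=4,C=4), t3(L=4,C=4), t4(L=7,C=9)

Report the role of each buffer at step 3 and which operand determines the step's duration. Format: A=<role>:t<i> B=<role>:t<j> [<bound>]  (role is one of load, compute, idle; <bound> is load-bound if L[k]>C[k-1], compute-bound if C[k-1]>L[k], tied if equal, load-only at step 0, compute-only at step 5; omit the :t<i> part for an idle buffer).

step 3: A=compute:t2 B=load:t3 [tied]

k=0 load=t0/2c comp=- wait=2 total=2
k=1 load=t1/3c comp=t0/6c wait=6 total=8
k=2 load=t2/4c comp=t1/9c wait=9 total=17
k=3 load=t3/4c comp=t2/4c wait=4 total=21
k=4 load=t4/7c comp=t3/4c wait=7 total=28
k=5 load=- comp=t4/9c wait=9 total=37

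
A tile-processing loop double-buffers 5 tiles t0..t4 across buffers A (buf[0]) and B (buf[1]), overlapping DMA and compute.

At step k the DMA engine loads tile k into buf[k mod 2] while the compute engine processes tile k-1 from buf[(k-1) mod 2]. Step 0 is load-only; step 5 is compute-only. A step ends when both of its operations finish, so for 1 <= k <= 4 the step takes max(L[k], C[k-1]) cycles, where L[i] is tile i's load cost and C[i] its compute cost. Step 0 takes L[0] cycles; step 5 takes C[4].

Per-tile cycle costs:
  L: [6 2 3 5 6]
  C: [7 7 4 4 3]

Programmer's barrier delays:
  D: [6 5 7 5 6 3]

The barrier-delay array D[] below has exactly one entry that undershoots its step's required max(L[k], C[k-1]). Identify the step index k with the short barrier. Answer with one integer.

k=0 barrier L[0]=6→6c, D[0]=6 ok
k=1 barrier max(L[1]=2,C[0]=7)→7c, D[1]=5 SHORT
k=2 barrier max(L[2]=3,C[1]=7)→7c, D[2]=7 ok
k=3 barrier max(L[3]=5,C[2]=4)→5c, D[3]=5 ok
k=4 barrier max(L[4]=6,C[3]=4)→6c, D[4]=6 ok
k=5 barrier C[4]=3→3c, D[5]=3 ok

hazard at step 1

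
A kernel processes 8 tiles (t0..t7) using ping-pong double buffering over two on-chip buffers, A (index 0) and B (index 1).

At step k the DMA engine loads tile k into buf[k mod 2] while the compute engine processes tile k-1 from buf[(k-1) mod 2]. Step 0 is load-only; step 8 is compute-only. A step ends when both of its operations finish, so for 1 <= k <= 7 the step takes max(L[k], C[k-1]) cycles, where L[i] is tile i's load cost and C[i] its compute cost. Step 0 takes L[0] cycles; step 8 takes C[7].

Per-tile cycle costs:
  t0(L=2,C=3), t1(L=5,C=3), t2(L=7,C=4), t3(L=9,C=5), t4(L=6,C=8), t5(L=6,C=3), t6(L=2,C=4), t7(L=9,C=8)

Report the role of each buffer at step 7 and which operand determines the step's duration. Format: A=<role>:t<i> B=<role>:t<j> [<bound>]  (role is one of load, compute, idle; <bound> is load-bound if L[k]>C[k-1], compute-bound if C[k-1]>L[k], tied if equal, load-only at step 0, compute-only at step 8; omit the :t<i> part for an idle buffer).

k=0 load=t0/2c comp=- wait=2 total=2
k=1 load=t1/5c comp=t0/3c wait=5 total=7
k=2 load=t2/7c comp=t1/3c wait=7 total=14
k=3 load=t3/9c comp=t2/4c wait=9 total=23
k=4 load=t4/6c comp=t3/5c wait=6 total=29
k=5 load=t5/6c comp=t4/8c wait=8 total=37
k=6 load=t6/2c comp=t5/3c wait=3 total=40
k=7 load=t7/9c comp=t6/4c wait=9 total=49
k=8 load=- comp=t7/8c wait=8 total=57

step 7: A=compute:t6 B=load:t7 [load-bound]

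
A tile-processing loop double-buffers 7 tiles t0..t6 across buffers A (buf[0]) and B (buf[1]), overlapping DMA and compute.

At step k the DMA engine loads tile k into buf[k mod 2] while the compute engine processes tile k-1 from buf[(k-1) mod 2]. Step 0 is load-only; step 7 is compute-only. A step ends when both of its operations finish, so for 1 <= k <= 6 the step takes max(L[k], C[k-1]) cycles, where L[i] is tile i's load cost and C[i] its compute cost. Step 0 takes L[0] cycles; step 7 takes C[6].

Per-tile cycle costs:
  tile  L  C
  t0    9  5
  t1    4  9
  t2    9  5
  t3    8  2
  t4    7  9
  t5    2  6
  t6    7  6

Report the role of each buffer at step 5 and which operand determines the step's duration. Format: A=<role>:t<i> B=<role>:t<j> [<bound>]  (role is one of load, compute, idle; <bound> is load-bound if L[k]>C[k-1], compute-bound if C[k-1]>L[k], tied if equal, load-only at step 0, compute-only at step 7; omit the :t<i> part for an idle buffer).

k=0 load=t0/9c comp=- wait=9 total=9
k=1 load=t1/4c comp=t0/5c wait=5 total=14
k=2 load=t2/9c comp=t1/9c wait=9 total=23
k=3 load=t3/8c comp=t2/5c wait=8 total=31
k=4 load=t4/7c comp=t3/2c wait=7 total=38
k=5 load=t5/2c comp=t4/9c wait=9 total=47
k=6 load=t6/7c comp=t5/6c wait=7 total=54
k=7 load=- comp=t6/6c wait=6 total=60

step 5: A=compute:t4 B=load:t5 [compute-bound]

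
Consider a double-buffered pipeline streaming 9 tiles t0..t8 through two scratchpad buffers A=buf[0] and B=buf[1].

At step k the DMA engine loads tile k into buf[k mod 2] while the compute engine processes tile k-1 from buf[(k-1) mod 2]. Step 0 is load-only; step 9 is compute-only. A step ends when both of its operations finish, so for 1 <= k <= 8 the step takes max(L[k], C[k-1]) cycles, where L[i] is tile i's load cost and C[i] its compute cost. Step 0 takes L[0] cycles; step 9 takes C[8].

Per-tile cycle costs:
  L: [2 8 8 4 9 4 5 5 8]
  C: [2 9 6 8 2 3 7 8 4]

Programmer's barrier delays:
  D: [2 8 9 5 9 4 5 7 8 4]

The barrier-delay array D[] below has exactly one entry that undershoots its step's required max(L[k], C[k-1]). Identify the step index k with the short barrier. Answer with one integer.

hazard at step 3

step 0: need L[0]=2 = 2; D[0]=2 ok
step 1: need max(L[1]=8,C[0]=2) = 8; D[1]=8 ok
step 2: need max(L[2]=8,C[1]=9) = 9; D[2]=9 ok
step 3: need max(L[3]=4,C[2]=6) = 6; D[3]=5 SHORT
step 4: need max(L[4]=9,C[3]=8) = 9; D[4]=9 ok
step 5: need max(L[5]=4,C[4]=2) = 4; D[5]=4 ok
step 6: need max(L[6]=5,C[5]=3) = 5; D[6]=5 ok
step 7: need max(L[7]=5,C[6]=7) = 7; D[7]=7 ok
step 8: need max(L[8]=8,C[7]=8) = 8; D[8]=8 ok
step 9: need C[8]=4 = 4; D[9]=4 ok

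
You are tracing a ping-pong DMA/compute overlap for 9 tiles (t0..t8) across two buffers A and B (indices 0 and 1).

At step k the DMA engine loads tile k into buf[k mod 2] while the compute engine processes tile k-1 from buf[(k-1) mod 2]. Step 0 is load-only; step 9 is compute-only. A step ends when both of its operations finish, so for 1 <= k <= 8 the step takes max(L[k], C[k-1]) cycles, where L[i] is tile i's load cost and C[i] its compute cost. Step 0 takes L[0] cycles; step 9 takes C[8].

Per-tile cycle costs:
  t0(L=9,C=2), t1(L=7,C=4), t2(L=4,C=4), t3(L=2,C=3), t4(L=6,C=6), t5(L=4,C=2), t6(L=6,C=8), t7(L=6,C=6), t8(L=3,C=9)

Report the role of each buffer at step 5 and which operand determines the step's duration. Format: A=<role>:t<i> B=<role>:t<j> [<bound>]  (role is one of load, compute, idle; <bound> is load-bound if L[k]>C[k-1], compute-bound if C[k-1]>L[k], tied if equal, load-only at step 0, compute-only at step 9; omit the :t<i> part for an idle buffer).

  0. 9=9c; end=9; A:t0 B:-
  1. max(7,2)=7c; end=16; A:t0 B:t1
  2. max(4,4)=4c; end=20; A:t2 B:t1
  3. max(2,4)=4c; end=24; A:t2 B:t3
  4. max(6,3)=6c; end=30; A:t4 B:t3
  5. max(4,6)=6c; end=36; A:t4 B:t5
  6. max(6,2)=6c; end=42; A:t6 B:t5
  7. max(6,8)=8c; end=50; A:t6 B:t7
  8. max(3,6)=6c; end=56; A:t8 B:t7
  9. 9=9c; end=65; A:t8 B:t7

step 5: A=compute:t4 B=load:t5 [compute-bound]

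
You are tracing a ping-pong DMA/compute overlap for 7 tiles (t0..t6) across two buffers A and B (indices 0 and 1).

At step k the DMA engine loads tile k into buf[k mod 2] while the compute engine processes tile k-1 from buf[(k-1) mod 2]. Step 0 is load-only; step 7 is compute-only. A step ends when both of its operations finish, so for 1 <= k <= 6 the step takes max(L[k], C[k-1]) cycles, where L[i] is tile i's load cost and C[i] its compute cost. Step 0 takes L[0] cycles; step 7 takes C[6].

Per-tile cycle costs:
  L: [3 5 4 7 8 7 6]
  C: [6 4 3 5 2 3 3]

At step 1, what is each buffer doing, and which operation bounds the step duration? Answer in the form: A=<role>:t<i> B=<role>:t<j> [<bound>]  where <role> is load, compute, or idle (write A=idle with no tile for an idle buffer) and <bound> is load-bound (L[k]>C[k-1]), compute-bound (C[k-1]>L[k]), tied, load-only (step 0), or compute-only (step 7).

step 0: L[0]=3 → dur=3, Σ=3 | A=load:t0 B=idle [load-only]
step 1: L[1]=5 C[0]=6 → dur=6, Σ=9 | A=compute:t0 B=load:t1 [compute-bound]
step 2: L[2]=4 C[1]=4 → dur=4, Σ=13 | A=load:t2 B=compute:t1 [tied]
step 3: L[3]=7 C[2]=3 → dur=7, Σ=20 | A=compute:t2 B=load:t3 [load-bound]
step 4: L[4]=8 C[3]=5 → dur=8, Σ=28 | A=load:t4 B=compute:t3 [load-bound]
step 5: L[5]=7 C[4]=2 → dur=7, Σ=35 | A=compute:t4 B=load:t5 [load-bound]
step 6: L[6]=6 C[5]=3 → dur=6, Σ=41 | A=load:t6 B=compute:t5 [load-bound]
step 7: C[6]=3 → dur=3, Σ=44 | A=compute:t6 B=idle [compute-only]

step 1: A=compute:t0 B=load:t1 [compute-bound]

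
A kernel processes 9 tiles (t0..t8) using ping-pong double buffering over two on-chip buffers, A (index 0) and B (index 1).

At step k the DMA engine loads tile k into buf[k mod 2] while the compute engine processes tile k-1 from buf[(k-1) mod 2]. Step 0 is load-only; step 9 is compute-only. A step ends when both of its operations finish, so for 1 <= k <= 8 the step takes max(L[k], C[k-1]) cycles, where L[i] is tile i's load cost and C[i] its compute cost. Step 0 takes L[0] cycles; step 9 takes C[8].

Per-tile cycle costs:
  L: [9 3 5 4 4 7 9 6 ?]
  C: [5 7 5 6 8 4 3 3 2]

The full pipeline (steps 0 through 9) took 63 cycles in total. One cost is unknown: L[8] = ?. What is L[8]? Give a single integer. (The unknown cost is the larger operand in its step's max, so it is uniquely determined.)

step 0: dur = L[0]=9 = 9
step 1: dur = max(L[1]=3, C[0]=5) = 5
step 2: dur = max(L[2]=5, C[1]=7) = 7
step 3: dur = max(L[3]=4, C[2]=5) = 5
step 4: dur = max(L[4]=4, C[3]=6) = 6
step 5: dur = max(L[5]=7, C[4]=8) = 8
step 6: dur = max(L[6]=9, C[5]=4) = 9
step 7: dur = max(L[7]=6, C[6]=3) = 6
step 8: dur = max(L[8]=?, C[7]=3) = L[8]  (unknown; binding)
step 9: dur = C[8]=2 = 2
sum of known step durations = 57
dur[8] = total - known = 63 - 57 = 6
L[8] is the binding max in step 8, so L[8] = dur[8] = 6

L[8] = 6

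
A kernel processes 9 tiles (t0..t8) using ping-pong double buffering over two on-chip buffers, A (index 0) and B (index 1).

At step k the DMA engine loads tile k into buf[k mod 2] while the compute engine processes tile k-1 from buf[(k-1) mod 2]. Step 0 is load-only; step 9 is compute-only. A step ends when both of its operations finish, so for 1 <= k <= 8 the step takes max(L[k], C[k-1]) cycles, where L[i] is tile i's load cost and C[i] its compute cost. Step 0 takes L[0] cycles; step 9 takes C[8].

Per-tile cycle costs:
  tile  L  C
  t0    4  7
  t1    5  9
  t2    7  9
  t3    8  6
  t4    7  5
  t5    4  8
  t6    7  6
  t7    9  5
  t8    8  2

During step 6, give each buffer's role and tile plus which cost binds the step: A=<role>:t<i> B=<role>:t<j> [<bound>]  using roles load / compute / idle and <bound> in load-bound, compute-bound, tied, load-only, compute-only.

step 6: A=load:t6 B=compute:t5 [compute-bound]

step 0: L[0]=4 → dur=4, Σ=4 | A=load:t0 B=idle [load-only]
step 1: L[1]=5 C[0]=7 → dur=7, Σ=11 | A=compute:t0 B=load:t1 [compute-bound]
step 2: L[2]=7 C[1]=9 → dur=9, Σ=20 | A=load:t2 B=compute:t1 [compute-bound]
step 3: L[3]=8 C[2]=9 → dur=9, Σ=29 | A=compute:t2 B=load:t3 [compute-bound]
step 4: L[4]=7 C[3]=6 → dur=7, Σ=36 | A=load:t4 B=compute:t3 [load-bound]
step 5: L[5]=4 C[4]=5 → dur=5, Σ=41 | A=compute:t4 B=load:t5 [compute-bound]
step 6: L[6]=7 C[5]=8 → dur=8, Σ=49 | A=load:t6 B=compute:t5 [compute-bound]
step 7: L[7]=9 C[6]=6 → dur=9, Σ=58 | A=compute:t6 B=load:t7 [load-bound]
step 8: L[8]=8 C[7]=5 → dur=8, Σ=66 | A=load:t8 B=compute:t7 [load-bound]
step 9: C[8]=2 → dur=2, Σ=68 | A=compute:t8 B=idle [compute-only]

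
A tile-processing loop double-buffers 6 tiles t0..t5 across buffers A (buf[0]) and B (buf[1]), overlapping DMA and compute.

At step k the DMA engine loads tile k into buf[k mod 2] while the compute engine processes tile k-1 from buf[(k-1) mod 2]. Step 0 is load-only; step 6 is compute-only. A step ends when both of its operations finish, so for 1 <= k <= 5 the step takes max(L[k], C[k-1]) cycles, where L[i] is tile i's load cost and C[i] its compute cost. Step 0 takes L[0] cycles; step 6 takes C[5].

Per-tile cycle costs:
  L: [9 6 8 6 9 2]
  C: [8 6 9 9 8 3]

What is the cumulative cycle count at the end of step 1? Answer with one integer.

end_cycle[1] = 17

[0] DMA t0→A (9c) ∥ CU idle ⇒ 9c, clock 9
[1] DMA t1→B (6c) ∥ CU A:t0 (8c) ⇒ 8c, clock 17
[2] DMA t2→A (8c) ∥ CU B:t1 (6c) ⇒ 8c, clock 25
[3] DMA t3→B (6c) ∥ CU A:t2 (9c) ⇒ 9c, clock 34
[4] DMA t4→A (9c) ∥ CU B:t3 (9c) ⇒ 9c, clock 43
[5] DMA t5→B (2c) ∥ CU A:t4 (8c) ⇒ 8c, clock 51
[6] DMA idle ∥ CU B:t5 (3c) ⇒ 3c, clock 54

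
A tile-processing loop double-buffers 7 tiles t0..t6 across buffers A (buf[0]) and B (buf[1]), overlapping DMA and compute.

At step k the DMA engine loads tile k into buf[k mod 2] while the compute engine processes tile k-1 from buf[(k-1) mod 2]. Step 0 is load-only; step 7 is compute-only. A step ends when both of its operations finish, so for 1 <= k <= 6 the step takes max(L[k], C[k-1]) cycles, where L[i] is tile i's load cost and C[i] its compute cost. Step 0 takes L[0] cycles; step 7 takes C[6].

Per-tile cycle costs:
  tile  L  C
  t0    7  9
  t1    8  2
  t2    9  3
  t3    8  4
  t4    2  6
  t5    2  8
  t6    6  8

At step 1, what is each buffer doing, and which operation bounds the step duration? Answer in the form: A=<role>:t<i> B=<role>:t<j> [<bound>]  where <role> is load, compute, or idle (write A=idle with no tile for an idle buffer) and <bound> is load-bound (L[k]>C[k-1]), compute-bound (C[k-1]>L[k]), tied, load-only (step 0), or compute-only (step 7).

step 1: A=compute:t0 B=load:t1 [compute-bound]

[0] DMA t0→A (7c) ∥ CU idle ⇒ 7c, clock 7
[1] DMA t1→B (8c) ∥ CU A:t0 (9c) ⇒ 9c, clock 16
[2] DMA t2→A (9c) ∥ CU B:t1 (2c) ⇒ 9c, clock 25
[3] DMA t3→B (8c) ∥ CU A:t2 (3c) ⇒ 8c, clock 33
[4] DMA t4→A (2c) ∥ CU B:t3 (4c) ⇒ 4c, clock 37
[5] DMA t5→B (2c) ∥ CU A:t4 (6c) ⇒ 6c, clock 43
[6] DMA t6→A (6c) ∥ CU B:t5 (8c) ⇒ 8c, clock 51
[7] DMA idle ∥ CU A:t6 (8c) ⇒ 8c, clock 59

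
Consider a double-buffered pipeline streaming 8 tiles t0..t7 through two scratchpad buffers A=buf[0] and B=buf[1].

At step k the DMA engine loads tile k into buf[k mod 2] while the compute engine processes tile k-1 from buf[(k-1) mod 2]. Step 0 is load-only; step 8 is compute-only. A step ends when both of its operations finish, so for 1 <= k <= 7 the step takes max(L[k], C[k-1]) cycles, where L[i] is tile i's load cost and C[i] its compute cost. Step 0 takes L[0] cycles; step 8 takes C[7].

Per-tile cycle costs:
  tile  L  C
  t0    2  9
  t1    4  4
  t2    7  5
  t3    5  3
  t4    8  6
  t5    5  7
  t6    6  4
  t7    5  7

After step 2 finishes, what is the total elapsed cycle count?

k=0 load=t0/2c comp=- wait=2 total=2
k=1 load=t1/4c comp=t0/9c wait=9 total=11
k=2 load=t2/7c comp=t1/4c wait=7 total=18
k=3 load=t3/5c comp=t2/5c wait=5 total=23
k=4 load=t4/8c comp=t3/3c wait=8 total=31
k=5 load=t5/5c comp=t4/6c wait=6 total=37
k=6 load=t6/6c comp=t5/7c wait=7 total=44
k=7 load=t7/5c comp=t6/4c wait=5 total=49
k=8 load=- comp=t7/7c wait=7 total=56

end_cycle[2] = 18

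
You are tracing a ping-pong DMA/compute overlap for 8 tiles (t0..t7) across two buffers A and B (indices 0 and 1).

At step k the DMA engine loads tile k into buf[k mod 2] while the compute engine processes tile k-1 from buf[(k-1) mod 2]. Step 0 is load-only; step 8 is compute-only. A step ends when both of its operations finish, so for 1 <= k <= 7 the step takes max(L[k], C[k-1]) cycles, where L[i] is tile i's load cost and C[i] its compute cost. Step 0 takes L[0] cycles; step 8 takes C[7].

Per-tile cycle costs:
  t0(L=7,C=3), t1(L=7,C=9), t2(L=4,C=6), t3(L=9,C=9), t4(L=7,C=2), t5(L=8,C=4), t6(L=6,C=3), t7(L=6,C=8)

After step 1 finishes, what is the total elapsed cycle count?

k=0 load=t0/7c comp=- wait=7 total=7
k=1 load=t1/7c comp=t0/3c wait=7 total=14
k=2 load=t2/4c comp=t1/9c wait=9 total=23
k=3 load=t3/9c comp=t2/6c wait=9 total=32
k=4 load=t4/7c comp=t3/9c wait=9 total=41
k=5 load=t5/8c comp=t4/2c wait=8 total=49
k=6 load=t6/6c comp=t5/4c wait=6 total=55
k=7 load=t7/6c comp=t6/3c wait=6 total=61
k=8 load=- comp=t7/8c wait=8 total=69

end_cycle[1] = 14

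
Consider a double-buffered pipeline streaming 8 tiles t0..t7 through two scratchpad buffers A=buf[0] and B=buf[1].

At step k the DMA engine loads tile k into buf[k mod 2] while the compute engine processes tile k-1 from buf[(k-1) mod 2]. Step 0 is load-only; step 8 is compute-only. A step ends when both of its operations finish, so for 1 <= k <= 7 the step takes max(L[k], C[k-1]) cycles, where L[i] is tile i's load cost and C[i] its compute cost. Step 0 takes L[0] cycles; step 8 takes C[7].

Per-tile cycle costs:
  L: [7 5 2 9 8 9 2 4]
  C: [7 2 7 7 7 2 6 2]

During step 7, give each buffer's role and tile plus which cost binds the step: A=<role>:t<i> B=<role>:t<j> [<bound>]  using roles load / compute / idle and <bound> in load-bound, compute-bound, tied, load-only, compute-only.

step 7: A=compute:t6 B=load:t7 [compute-bound]

k=0 load=t0/7c comp=- wait=7 total=7
k=1 load=t1/5c comp=t0/7c wait=7 total=14
k=2 load=t2/2c comp=t1/2c wait=2 total=16
k=3 load=t3/9c comp=t2/7c wait=9 total=25
k=4 load=t4/8c comp=t3/7c wait=8 total=33
k=5 load=t5/9c comp=t4/7c wait=9 total=42
k=6 load=t6/2c comp=t5/2c wait=2 total=44
k=7 load=t7/4c comp=t6/6c wait=6 total=50
k=8 load=- comp=t7/2c wait=2 total=52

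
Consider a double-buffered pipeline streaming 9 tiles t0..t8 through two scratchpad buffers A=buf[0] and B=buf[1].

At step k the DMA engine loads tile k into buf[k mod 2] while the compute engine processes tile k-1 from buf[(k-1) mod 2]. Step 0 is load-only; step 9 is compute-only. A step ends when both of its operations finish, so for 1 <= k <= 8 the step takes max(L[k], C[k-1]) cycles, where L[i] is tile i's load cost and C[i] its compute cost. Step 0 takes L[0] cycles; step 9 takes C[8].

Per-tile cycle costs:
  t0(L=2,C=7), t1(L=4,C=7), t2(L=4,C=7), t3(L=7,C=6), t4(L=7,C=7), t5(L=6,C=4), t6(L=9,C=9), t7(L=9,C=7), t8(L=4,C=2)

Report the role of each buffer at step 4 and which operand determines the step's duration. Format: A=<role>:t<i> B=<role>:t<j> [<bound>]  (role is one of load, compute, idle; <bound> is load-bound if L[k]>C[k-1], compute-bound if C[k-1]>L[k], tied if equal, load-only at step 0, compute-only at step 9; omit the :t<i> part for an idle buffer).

step 0: L[0]=2 → dur=2, Σ=2 | A=load:t0 B=idle [load-only]
step 1: L[1]=4 C[0]=7 → dur=7, Σ=9 | A=compute:t0 B=load:t1 [compute-bound]
step 2: L[2]=4 C[1]=7 → dur=7, Σ=16 | A=load:t2 B=compute:t1 [compute-bound]
step 3: L[3]=7 C[2]=7 → dur=7, Σ=23 | A=compute:t2 B=load:t3 [tied]
step 4: L[4]=7 C[3]=6 → dur=7, Σ=30 | A=load:t4 B=compute:t3 [load-bound]
step 5: L[5]=6 C[4]=7 → dur=7, Σ=37 | A=compute:t4 B=load:t5 [compute-bound]
step 6: L[6]=9 C[5]=4 → dur=9, Σ=46 | A=load:t6 B=compute:t5 [load-bound]
step 7: L[7]=9 C[6]=9 → dur=9, Σ=55 | A=compute:t6 B=load:t7 [tied]
step 8: L[8]=4 C[7]=7 → dur=7, Σ=62 | A=load:t8 B=compute:t7 [compute-bound]
step 9: C[8]=2 → dur=2, Σ=64 | A=compute:t8 B=idle [compute-only]

step 4: A=load:t4 B=compute:t3 [load-bound]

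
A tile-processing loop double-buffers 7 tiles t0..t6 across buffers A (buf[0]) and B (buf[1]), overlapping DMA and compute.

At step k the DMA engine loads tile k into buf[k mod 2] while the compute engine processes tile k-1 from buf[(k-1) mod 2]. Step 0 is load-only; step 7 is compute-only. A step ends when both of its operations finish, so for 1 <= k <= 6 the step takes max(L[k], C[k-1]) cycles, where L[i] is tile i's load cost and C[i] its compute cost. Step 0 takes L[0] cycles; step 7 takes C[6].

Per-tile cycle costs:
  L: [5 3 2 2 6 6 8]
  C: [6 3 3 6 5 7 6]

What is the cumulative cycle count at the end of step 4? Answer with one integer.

end_cycle[4] = 23

[0] DMA t0→A (5c) ∥ CU idle ⇒ 5c, clock 5
[1] DMA t1→B (3c) ∥ CU A:t0 (6c) ⇒ 6c, clock 11
[2] DMA t2→A (2c) ∥ CU B:t1 (3c) ⇒ 3c, clock 14
[3] DMA t3→B (2c) ∥ CU A:t2 (3c) ⇒ 3c, clock 17
[4] DMA t4→A (6c) ∥ CU B:t3 (6c) ⇒ 6c, clock 23
[5] DMA t5→B (6c) ∥ CU A:t4 (5c) ⇒ 6c, clock 29
[6] DMA t6→A (8c) ∥ CU B:t5 (7c) ⇒ 8c, clock 37
[7] DMA idle ∥ CU A:t6 (6c) ⇒ 6c, clock 43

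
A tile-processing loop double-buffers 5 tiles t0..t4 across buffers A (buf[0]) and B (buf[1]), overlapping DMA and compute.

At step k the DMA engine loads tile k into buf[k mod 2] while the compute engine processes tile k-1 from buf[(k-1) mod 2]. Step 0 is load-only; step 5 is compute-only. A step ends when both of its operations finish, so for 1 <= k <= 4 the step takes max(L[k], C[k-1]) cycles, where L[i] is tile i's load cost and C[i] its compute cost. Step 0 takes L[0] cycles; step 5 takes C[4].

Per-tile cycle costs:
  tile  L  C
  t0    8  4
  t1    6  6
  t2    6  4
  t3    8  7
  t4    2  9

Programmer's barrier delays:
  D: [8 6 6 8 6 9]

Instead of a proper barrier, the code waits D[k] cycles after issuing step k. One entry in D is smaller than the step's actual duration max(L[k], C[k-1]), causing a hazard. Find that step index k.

hazard at step 4

[0] required=L[0]=8=8 vs D=8 ok
[1] required=max(L[1]=6,C[0]=4)=6 vs D=6 ok
[2] required=max(L[2]=6,C[1]=6)=6 vs D=6 ok
[3] required=max(L[3]=8,C[2]=4)=8 vs D=8 ok
[4] required=max(L[4]=2,C[3]=7)=7 vs D=6 SHORT
[5] required=C[4]=9=9 vs D=9 ok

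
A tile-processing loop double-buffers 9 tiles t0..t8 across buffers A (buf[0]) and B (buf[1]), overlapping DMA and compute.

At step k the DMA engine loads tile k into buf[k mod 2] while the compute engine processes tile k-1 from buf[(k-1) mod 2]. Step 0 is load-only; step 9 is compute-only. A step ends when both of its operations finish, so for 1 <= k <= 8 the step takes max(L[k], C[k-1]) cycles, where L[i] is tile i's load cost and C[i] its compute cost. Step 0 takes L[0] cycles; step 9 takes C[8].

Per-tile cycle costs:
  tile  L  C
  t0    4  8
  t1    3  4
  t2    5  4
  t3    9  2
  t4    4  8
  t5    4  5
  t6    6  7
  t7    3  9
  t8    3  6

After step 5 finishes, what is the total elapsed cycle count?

step 0: L[0]=4 → dur=4, Σ=4 | A=load:t0 B=idle [load-only]
step 1: L[1]=3 C[0]=8 → dur=8, Σ=12 | A=compute:t0 B=load:t1 [compute-bound]
step 2: L[2]=5 C[1]=4 → dur=5, Σ=17 | A=load:t2 B=compute:t1 [load-bound]
step 3: L[3]=9 C[2]=4 → dur=9, Σ=26 | A=compute:t2 B=load:t3 [load-bound]
step 4: L[4]=4 C[3]=2 → dur=4, Σ=30 | A=load:t4 B=compute:t3 [load-bound]
step 5: L[5]=4 C[4]=8 → dur=8, Σ=38 | A=compute:t4 B=load:t5 [compute-bound]
step 6: L[6]=6 C[5]=5 → dur=6, Σ=44 | A=load:t6 B=compute:t5 [load-bound]
step 7: L[7]=3 C[6]=7 → dur=7, Σ=51 | A=compute:t6 B=load:t7 [compute-bound]
step 8: L[8]=3 C[7]=9 → dur=9, Σ=60 | A=load:t8 B=compute:t7 [compute-bound]
step 9: C[8]=6 → dur=6, Σ=66 | A=compute:t8 B=idle [compute-only]

end_cycle[5] = 38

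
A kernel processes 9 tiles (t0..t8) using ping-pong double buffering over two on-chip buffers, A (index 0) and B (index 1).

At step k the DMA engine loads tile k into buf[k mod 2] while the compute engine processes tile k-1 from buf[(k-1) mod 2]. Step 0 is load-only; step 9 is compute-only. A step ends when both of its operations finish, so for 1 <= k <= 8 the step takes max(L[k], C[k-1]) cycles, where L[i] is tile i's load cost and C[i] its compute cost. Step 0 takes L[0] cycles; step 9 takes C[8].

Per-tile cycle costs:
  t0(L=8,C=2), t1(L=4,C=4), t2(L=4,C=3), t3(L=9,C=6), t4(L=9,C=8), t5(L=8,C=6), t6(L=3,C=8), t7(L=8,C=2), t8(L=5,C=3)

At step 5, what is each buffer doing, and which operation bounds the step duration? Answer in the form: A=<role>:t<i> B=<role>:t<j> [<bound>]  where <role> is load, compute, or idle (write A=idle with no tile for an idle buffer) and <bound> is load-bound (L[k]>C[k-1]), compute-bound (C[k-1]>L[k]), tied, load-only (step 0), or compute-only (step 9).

step 5: A=compute:t4 B=load:t5 [tied]

[0] DMA t0→A (8c) ∥ CU idle ⇒ 8c, clock 8
[1] DMA t1→B (4c) ∥ CU A:t0 (2c) ⇒ 4c, clock 12
[2] DMA t2→A (4c) ∥ CU B:t1 (4c) ⇒ 4c, clock 16
[3] DMA t3→B (9c) ∥ CU A:t2 (3c) ⇒ 9c, clock 25
[4] DMA t4→A (9c) ∥ CU B:t3 (6c) ⇒ 9c, clock 34
[5] DMA t5→B (8c) ∥ CU A:t4 (8c) ⇒ 8c, clock 42
[6] DMA t6→A (3c) ∥ CU B:t5 (6c) ⇒ 6c, clock 48
[7] DMA t7→B (8c) ∥ CU A:t6 (8c) ⇒ 8c, clock 56
[8] DMA t8→A (5c) ∥ CU B:t7 (2c) ⇒ 5c, clock 61
[9] DMA idle ∥ CU A:t8 (3c) ⇒ 3c, clock 64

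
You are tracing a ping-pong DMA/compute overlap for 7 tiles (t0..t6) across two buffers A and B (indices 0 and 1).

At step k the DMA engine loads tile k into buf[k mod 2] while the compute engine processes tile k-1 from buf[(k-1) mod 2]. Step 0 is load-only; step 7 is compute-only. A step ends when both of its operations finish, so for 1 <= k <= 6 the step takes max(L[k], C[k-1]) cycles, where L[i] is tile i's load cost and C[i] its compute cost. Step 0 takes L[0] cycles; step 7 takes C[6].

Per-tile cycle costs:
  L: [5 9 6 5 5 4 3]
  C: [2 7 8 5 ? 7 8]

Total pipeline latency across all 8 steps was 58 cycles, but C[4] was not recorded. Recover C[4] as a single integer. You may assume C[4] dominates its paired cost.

step 0: dur = L[0]=5 = 5
step 1: dur = max(L[1]=9, C[0]=2) = 9
step 2: dur = max(L[2]=6, C[1]=7) = 7
step 3: dur = max(L[3]=5, C[2]=8) = 8
step 4: dur = max(L[4]=5, C[3]=5) = 5
step 5: dur = max(L[5]=4, C[4]=?) = C[4]  (unknown; binding)
step 6: dur = max(L[6]=3, C[5]=7) = 7
step 7: dur = C[6]=8 = 8
sum of known step durations = 49
dur[5] = total - known = 58 - 49 = 9
C[4] is the binding max in step 5, so C[4] = dur[5] = 9

C[4] = 9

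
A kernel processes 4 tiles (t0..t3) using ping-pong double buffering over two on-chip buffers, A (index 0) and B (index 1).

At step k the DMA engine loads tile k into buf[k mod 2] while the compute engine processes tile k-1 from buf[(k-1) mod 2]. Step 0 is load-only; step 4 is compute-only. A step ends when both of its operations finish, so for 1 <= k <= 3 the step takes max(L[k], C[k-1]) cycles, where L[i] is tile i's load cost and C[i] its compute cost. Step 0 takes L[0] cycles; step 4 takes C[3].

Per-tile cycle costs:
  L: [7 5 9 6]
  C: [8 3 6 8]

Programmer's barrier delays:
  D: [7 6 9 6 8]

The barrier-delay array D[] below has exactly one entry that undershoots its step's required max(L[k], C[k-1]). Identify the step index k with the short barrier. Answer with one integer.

k=0 barrier L[0]=7→7c, D[0]=7 ok
k=1 barrier max(L[1]=5,C[0]=8)→8c, D[1]=6 SHORT
k=2 barrier max(L[2]=9,C[1]=3)→9c, D[2]=9 ok
k=3 barrier max(L[3]=6,C[2]=6)→6c, D[3]=6 ok
k=4 barrier C[3]=8→8c, D[4]=8 ok

hazard at step 1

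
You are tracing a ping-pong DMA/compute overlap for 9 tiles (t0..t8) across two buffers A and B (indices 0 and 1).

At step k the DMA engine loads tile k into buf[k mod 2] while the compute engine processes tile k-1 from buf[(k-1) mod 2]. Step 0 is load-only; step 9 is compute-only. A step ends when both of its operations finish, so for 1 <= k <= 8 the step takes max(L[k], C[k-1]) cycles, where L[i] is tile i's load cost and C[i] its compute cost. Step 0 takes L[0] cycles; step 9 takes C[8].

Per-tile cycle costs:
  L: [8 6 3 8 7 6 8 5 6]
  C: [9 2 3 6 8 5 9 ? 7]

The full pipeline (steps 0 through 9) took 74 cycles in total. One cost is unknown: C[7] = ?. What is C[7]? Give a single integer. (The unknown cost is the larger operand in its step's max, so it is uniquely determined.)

C[7] = 7

step 0 → dur = L[0]=8 = 8
step 1 → dur = max(L[1]=6, C[0]=9) = 9
step 2 → dur = max(L[2]=3, C[1]=2) = 3
step 3 → dur = max(L[3]=8, C[2]=3) = 8
step 4 → dur = max(L[4]=7, C[3]=6) = 7
step 5 → dur = max(L[5]=6, C[4]=8) = 8
step 6 → dur = max(L[6]=8, C[5]=5) = 8
step 7 → dur = max(L[7]=5, C[6]=9) = 9
step 8 → dur = max(L[8]=6, C[7]=?) = C[7]  (unknown; binding)
step 9 → dur = C[8]=7 = 7
sum of known step durations = 67
dur[8] = total - known = 74 - 67 = 7
C[7] is the binding max in step 8, so C[7] = dur[8] = 7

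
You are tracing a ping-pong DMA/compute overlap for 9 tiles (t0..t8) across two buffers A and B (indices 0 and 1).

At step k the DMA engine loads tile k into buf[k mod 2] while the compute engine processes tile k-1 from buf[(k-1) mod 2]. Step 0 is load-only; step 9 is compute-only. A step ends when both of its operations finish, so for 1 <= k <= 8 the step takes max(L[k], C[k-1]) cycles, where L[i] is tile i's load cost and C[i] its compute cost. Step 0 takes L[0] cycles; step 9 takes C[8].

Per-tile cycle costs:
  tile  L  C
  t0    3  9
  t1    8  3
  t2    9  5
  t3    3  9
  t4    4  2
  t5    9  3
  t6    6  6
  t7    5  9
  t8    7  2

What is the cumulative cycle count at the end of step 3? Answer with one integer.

end_cycle[3] = 26

[0] DMA t0→A (3c) ∥ CU idle ⇒ 3c, clock 3
[1] DMA t1→B (8c) ∥ CU A:t0 (9c) ⇒ 9c, clock 12
[2] DMA t2→A (9c) ∥ CU B:t1 (3c) ⇒ 9c, clock 21
[3] DMA t3→B (3c) ∥ CU A:t2 (5c) ⇒ 5c, clock 26
[4] DMA t4→A (4c) ∥ CU B:t3 (9c) ⇒ 9c, clock 35
[5] DMA t5→B (9c) ∥ CU A:t4 (2c) ⇒ 9c, clock 44
[6] DMA t6→A (6c) ∥ CU B:t5 (3c) ⇒ 6c, clock 50
[7] DMA t7→B (5c) ∥ CU A:t6 (6c) ⇒ 6c, clock 56
[8] DMA t8→A (7c) ∥ CU B:t7 (9c) ⇒ 9c, clock 65
[9] DMA idle ∥ CU A:t8 (2c) ⇒ 2c, clock 67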